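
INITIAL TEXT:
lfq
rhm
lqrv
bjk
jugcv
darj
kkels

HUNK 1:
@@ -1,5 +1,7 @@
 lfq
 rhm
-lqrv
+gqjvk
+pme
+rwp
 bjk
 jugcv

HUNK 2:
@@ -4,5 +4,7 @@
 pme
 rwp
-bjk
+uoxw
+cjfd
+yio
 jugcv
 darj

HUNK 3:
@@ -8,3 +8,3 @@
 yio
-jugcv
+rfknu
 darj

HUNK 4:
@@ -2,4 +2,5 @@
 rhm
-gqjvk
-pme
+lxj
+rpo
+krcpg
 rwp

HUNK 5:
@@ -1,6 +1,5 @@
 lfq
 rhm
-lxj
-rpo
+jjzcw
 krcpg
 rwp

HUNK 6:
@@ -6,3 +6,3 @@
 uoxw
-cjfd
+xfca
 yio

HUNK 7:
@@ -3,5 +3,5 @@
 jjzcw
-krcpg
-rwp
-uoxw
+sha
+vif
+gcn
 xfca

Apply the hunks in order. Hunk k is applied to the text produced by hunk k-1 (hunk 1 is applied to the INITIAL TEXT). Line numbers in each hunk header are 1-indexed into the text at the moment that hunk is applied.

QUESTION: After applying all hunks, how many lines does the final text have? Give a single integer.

Hunk 1: at line 1 remove [lqrv] add [gqjvk,pme,rwp] -> 9 lines: lfq rhm gqjvk pme rwp bjk jugcv darj kkels
Hunk 2: at line 4 remove [bjk] add [uoxw,cjfd,yio] -> 11 lines: lfq rhm gqjvk pme rwp uoxw cjfd yio jugcv darj kkels
Hunk 3: at line 8 remove [jugcv] add [rfknu] -> 11 lines: lfq rhm gqjvk pme rwp uoxw cjfd yio rfknu darj kkels
Hunk 4: at line 2 remove [gqjvk,pme] add [lxj,rpo,krcpg] -> 12 lines: lfq rhm lxj rpo krcpg rwp uoxw cjfd yio rfknu darj kkels
Hunk 5: at line 1 remove [lxj,rpo] add [jjzcw] -> 11 lines: lfq rhm jjzcw krcpg rwp uoxw cjfd yio rfknu darj kkels
Hunk 6: at line 6 remove [cjfd] add [xfca] -> 11 lines: lfq rhm jjzcw krcpg rwp uoxw xfca yio rfknu darj kkels
Hunk 7: at line 3 remove [krcpg,rwp,uoxw] add [sha,vif,gcn] -> 11 lines: lfq rhm jjzcw sha vif gcn xfca yio rfknu darj kkels
Final line count: 11

Answer: 11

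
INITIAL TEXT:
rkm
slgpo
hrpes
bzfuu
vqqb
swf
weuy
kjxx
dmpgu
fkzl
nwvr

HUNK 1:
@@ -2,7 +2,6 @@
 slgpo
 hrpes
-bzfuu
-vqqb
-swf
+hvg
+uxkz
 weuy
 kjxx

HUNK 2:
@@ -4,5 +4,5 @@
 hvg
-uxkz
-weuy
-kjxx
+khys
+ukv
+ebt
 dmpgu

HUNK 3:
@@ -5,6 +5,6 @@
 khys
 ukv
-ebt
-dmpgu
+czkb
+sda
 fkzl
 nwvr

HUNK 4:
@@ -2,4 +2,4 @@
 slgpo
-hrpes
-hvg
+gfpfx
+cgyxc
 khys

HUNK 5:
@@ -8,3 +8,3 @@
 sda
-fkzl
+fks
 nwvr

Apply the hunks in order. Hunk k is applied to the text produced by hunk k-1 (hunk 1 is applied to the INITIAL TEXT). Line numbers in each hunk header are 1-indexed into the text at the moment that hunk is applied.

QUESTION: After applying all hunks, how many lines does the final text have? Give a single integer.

Hunk 1: at line 2 remove [bzfuu,vqqb,swf] add [hvg,uxkz] -> 10 lines: rkm slgpo hrpes hvg uxkz weuy kjxx dmpgu fkzl nwvr
Hunk 2: at line 4 remove [uxkz,weuy,kjxx] add [khys,ukv,ebt] -> 10 lines: rkm slgpo hrpes hvg khys ukv ebt dmpgu fkzl nwvr
Hunk 3: at line 5 remove [ebt,dmpgu] add [czkb,sda] -> 10 lines: rkm slgpo hrpes hvg khys ukv czkb sda fkzl nwvr
Hunk 4: at line 2 remove [hrpes,hvg] add [gfpfx,cgyxc] -> 10 lines: rkm slgpo gfpfx cgyxc khys ukv czkb sda fkzl nwvr
Hunk 5: at line 8 remove [fkzl] add [fks] -> 10 lines: rkm slgpo gfpfx cgyxc khys ukv czkb sda fks nwvr
Final line count: 10

Answer: 10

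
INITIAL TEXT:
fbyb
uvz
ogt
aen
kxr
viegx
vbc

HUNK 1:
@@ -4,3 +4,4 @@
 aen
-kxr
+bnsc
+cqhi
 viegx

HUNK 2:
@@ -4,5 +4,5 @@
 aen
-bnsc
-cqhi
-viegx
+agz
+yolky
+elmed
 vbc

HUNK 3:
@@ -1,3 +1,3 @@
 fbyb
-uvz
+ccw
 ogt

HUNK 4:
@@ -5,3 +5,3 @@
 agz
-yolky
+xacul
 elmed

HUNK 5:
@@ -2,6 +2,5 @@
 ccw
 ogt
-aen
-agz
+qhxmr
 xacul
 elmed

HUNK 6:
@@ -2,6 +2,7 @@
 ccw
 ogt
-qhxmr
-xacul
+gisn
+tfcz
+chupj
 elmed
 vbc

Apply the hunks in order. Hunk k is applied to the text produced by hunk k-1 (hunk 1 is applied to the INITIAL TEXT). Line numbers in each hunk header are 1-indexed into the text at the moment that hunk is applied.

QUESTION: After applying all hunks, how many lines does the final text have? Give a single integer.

Answer: 8

Derivation:
Hunk 1: at line 4 remove [kxr] add [bnsc,cqhi] -> 8 lines: fbyb uvz ogt aen bnsc cqhi viegx vbc
Hunk 2: at line 4 remove [bnsc,cqhi,viegx] add [agz,yolky,elmed] -> 8 lines: fbyb uvz ogt aen agz yolky elmed vbc
Hunk 3: at line 1 remove [uvz] add [ccw] -> 8 lines: fbyb ccw ogt aen agz yolky elmed vbc
Hunk 4: at line 5 remove [yolky] add [xacul] -> 8 lines: fbyb ccw ogt aen agz xacul elmed vbc
Hunk 5: at line 2 remove [aen,agz] add [qhxmr] -> 7 lines: fbyb ccw ogt qhxmr xacul elmed vbc
Hunk 6: at line 2 remove [qhxmr,xacul] add [gisn,tfcz,chupj] -> 8 lines: fbyb ccw ogt gisn tfcz chupj elmed vbc
Final line count: 8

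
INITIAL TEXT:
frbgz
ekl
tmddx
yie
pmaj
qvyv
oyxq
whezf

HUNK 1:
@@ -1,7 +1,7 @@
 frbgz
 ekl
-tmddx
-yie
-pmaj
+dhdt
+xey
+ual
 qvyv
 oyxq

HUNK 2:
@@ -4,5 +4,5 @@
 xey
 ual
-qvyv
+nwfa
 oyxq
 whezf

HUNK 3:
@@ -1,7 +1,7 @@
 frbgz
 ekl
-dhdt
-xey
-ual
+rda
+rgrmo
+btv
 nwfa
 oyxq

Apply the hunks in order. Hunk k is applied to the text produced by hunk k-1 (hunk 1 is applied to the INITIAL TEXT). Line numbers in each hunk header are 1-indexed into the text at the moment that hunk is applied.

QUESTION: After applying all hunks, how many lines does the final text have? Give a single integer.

Hunk 1: at line 1 remove [tmddx,yie,pmaj] add [dhdt,xey,ual] -> 8 lines: frbgz ekl dhdt xey ual qvyv oyxq whezf
Hunk 2: at line 4 remove [qvyv] add [nwfa] -> 8 lines: frbgz ekl dhdt xey ual nwfa oyxq whezf
Hunk 3: at line 1 remove [dhdt,xey,ual] add [rda,rgrmo,btv] -> 8 lines: frbgz ekl rda rgrmo btv nwfa oyxq whezf
Final line count: 8

Answer: 8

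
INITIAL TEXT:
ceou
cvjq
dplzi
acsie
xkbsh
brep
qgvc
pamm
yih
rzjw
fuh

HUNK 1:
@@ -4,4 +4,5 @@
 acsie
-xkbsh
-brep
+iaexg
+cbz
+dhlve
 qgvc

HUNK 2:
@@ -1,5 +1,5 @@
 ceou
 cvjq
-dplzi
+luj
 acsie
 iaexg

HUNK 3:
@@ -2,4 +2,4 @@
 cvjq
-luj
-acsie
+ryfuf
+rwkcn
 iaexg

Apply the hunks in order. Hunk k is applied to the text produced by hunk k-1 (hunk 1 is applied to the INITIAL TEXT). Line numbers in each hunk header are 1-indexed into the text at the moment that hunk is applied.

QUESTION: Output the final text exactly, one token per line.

Answer: ceou
cvjq
ryfuf
rwkcn
iaexg
cbz
dhlve
qgvc
pamm
yih
rzjw
fuh

Derivation:
Hunk 1: at line 4 remove [xkbsh,brep] add [iaexg,cbz,dhlve] -> 12 lines: ceou cvjq dplzi acsie iaexg cbz dhlve qgvc pamm yih rzjw fuh
Hunk 2: at line 1 remove [dplzi] add [luj] -> 12 lines: ceou cvjq luj acsie iaexg cbz dhlve qgvc pamm yih rzjw fuh
Hunk 3: at line 2 remove [luj,acsie] add [ryfuf,rwkcn] -> 12 lines: ceou cvjq ryfuf rwkcn iaexg cbz dhlve qgvc pamm yih rzjw fuh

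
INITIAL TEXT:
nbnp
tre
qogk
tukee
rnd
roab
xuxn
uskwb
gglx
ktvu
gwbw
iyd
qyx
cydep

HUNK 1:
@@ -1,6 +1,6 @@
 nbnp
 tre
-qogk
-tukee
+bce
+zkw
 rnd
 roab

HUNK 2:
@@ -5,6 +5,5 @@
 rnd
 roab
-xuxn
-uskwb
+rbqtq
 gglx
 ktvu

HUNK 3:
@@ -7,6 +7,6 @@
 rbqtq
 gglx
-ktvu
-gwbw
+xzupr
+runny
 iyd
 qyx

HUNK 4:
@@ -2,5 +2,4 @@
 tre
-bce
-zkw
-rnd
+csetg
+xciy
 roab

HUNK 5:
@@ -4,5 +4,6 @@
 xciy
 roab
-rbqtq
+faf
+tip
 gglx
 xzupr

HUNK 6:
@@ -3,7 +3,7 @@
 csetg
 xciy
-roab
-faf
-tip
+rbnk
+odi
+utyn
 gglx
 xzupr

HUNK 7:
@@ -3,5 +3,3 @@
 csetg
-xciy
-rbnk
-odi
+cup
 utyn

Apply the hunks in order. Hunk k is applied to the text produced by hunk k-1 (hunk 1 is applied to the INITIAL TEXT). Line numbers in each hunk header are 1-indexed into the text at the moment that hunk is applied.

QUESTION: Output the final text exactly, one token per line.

Answer: nbnp
tre
csetg
cup
utyn
gglx
xzupr
runny
iyd
qyx
cydep

Derivation:
Hunk 1: at line 1 remove [qogk,tukee] add [bce,zkw] -> 14 lines: nbnp tre bce zkw rnd roab xuxn uskwb gglx ktvu gwbw iyd qyx cydep
Hunk 2: at line 5 remove [xuxn,uskwb] add [rbqtq] -> 13 lines: nbnp tre bce zkw rnd roab rbqtq gglx ktvu gwbw iyd qyx cydep
Hunk 3: at line 7 remove [ktvu,gwbw] add [xzupr,runny] -> 13 lines: nbnp tre bce zkw rnd roab rbqtq gglx xzupr runny iyd qyx cydep
Hunk 4: at line 2 remove [bce,zkw,rnd] add [csetg,xciy] -> 12 lines: nbnp tre csetg xciy roab rbqtq gglx xzupr runny iyd qyx cydep
Hunk 5: at line 4 remove [rbqtq] add [faf,tip] -> 13 lines: nbnp tre csetg xciy roab faf tip gglx xzupr runny iyd qyx cydep
Hunk 6: at line 3 remove [roab,faf,tip] add [rbnk,odi,utyn] -> 13 lines: nbnp tre csetg xciy rbnk odi utyn gglx xzupr runny iyd qyx cydep
Hunk 7: at line 3 remove [xciy,rbnk,odi] add [cup] -> 11 lines: nbnp tre csetg cup utyn gglx xzupr runny iyd qyx cydep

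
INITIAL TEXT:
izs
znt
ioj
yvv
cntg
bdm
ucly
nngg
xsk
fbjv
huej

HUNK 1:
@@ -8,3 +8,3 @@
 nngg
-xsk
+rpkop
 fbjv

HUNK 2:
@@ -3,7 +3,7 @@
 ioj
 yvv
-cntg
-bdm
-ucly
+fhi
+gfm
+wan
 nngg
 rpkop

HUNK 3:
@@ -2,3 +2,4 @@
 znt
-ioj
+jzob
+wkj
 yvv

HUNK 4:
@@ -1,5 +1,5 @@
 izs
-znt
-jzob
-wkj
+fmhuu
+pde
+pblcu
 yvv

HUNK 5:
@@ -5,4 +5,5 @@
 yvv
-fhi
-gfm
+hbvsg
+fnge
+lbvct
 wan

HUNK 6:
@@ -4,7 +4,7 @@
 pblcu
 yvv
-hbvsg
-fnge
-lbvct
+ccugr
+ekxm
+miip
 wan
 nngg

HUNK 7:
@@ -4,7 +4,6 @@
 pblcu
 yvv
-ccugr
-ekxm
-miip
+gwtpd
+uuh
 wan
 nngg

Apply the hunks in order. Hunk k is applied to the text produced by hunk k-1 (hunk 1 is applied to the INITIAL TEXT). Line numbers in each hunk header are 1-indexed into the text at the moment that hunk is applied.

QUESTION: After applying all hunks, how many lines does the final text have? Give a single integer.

Answer: 12

Derivation:
Hunk 1: at line 8 remove [xsk] add [rpkop] -> 11 lines: izs znt ioj yvv cntg bdm ucly nngg rpkop fbjv huej
Hunk 2: at line 3 remove [cntg,bdm,ucly] add [fhi,gfm,wan] -> 11 lines: izs znt ioj yvv fhi gfm wan nngg rpkop fbjv huej
Hunk 3: at line 2 remove [ioj] add [jzob,wkj] -> 12 lines: izs znt jzob wkj yvv fhi gfm wan nngg rpkop fbjv huej
Hunk 4: at line 1 remove [znt,jzob,wkj] add [fmhuu,pde,pblcu] -> 12 lines: izs fmhuu pde pblcu yvv fhi gfm wan nngg rpkop fbjv huej
Hunk 5: at line 5 remove [fhi,gfm] add [hbvsg,fnge,lbvct] -> 13 lines: izs fmhuu pde pblcu yvv hbvsg fnge lbvct wan nngg rpkop fbjv huej
Hunk 6: at line 4 remove [hbvsg,fnge,lbvct] add [ccugr,ekxm,miip] -> 13 lines: izs fmhuu pde pblcu yvv ccugr ekxm miip wan nngg rpkop fbjv huej
Hunk 7: at line 4 remove [ccugr,ekxm,miip] add [gwtpd,uuh] -> 12 lines: izs fmhuu pde pblcu yvv gwtpd uuh wan nngg rpkop fbjv huej
Final line count: 12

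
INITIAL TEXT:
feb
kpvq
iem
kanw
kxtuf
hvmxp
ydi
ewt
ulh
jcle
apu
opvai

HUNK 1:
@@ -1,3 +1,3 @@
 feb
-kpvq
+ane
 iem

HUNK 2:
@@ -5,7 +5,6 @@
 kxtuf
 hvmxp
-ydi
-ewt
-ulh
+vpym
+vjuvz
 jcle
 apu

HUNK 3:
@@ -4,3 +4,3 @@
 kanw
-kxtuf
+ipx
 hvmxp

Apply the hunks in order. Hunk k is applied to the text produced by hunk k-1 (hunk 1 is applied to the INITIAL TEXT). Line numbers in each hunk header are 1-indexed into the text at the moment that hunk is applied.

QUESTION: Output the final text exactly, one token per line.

Answer: feb
ane
iem
kanw
ipx
hvmxp
vpym
vjuvz
jcle
apu
opvai

Derivation:
Hunk 1: at line 1 remove [kpvq] add [ane] -> 12 lines: feb ane iem kanw kxtuf hvmxp ydi ewt ulh jcle apu opvai
Hunk 2: at line 5 remove [ydi,ewt,ulh] add [vpym,vjuvz] -> 11 lines: feb ane iem kanw kxtuf hvmxp vpym vjuvz jcle apu opvai
Hunk 3: at line 4 remove [kxtuf] add [ipx] -> 11 lines: feb ane iem kanw ipx hvmxp vpym vjuvz jcle apu opvai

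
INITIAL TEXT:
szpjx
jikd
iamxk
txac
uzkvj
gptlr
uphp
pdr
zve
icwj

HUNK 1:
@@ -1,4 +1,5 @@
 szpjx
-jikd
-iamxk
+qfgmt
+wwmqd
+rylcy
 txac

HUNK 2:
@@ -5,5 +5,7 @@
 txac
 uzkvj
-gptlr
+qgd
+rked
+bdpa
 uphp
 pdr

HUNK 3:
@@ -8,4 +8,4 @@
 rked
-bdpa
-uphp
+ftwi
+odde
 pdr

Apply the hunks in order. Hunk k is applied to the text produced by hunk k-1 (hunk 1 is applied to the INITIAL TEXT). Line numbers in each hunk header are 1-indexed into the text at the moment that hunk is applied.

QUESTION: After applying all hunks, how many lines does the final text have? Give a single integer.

Hunk 1: at line 1 remove [jikd,iamxk] add [qfgmt,wwmqd,rylcy] -> 11 lines: szpjx qfgmt wwmqd rylcy txac uzkvj gptlr uphp pdr zve icwj
Hunk 2: at line 5 remove [gptlr] add [qgd,rked,bdpa] -> 13 lines: szpjx qfgmt wwmqd rylcy txac uzkvj qgd rked bdpa uphp pdr zve icwj
Hunk 3: at line 8 remove [bdpa,uphp] add [ftwi,odde] -> 13 lines: szpjx qfgmt wwmqd rylcy txac uzkvj qgd rked ftwi odde pdr zve icwj
Final line count: 13

Answer: 13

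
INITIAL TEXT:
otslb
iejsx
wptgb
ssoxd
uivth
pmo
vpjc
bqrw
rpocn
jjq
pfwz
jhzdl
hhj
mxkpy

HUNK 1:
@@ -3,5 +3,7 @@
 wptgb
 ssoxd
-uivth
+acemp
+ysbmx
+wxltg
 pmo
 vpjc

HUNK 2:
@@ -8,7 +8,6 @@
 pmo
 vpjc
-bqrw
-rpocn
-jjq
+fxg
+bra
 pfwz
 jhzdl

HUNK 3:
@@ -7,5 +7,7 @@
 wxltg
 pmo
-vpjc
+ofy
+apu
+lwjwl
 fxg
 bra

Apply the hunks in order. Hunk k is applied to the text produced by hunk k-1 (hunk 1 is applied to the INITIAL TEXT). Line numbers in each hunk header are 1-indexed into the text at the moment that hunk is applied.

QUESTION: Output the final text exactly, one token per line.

Hunk 1: at line 3 remove [uivth] add [acemp,ysbmx,wxltg] -> 16 lines: otslb iejsx wptgb ssoxd acemp ysbmx wxltg pmo vpjc bqrw rpocn jjq pfwz jhzdl hhj mxkpy
Hunk 2: at line 8 remove [bqrw,rpocn,jjq] add [fxg,bra] -> 15 lines: otslb iejsx wptgb ssoxd acemp ysbmx wxltg pmo vpjc fxg bra pfwz jhzdl hhj mxkpy
Hunk 3: at line 7 remove [vpjc] add [ofy,apu,lwjwl] -> 17 lines: otslb iejsx wptgb ssoxd acemp ysbmx wxltg pmo ofy apu lwjwl fxg bra pfwz jhzdl hhj mxkpy

Answer: otslb
iejsx
wptgb
ssoxd
acemp
ysbmx
wxltg
pmo
ofy
apu
lwjwl
fxg
bra
pfwz
jhzdl
hhj
mxkpy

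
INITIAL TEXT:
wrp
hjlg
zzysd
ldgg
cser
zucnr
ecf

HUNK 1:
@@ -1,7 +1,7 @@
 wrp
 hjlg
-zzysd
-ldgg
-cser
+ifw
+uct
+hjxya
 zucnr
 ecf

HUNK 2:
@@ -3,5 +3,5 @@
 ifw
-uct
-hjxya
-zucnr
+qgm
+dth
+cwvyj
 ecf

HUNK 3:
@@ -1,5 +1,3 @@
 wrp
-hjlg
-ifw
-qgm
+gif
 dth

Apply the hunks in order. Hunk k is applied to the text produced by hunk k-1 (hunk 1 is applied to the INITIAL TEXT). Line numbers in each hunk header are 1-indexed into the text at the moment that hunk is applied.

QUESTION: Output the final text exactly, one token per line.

Answer: wrp
gif
dth
cwvyj
ecf

Derivation:
Hunk 1: at line 1 remove [zzysd,ldgg,cser] add [ifw,uct,hjxya] -> 7 lines: wrp hjlg ifw uct hjxya zucnr ecf
Hunk 2: at line 3 remove [uct,hjxya,zucnr] add [qgm,dth,cwvyj] -> 7 lines: wrp hjlg ifw qgm dth cwvyj ecf
Hunk 3: at line 1 remove [hjlg,ifw,qgm] add [gif] -> 5 lines: wrp gif dth cwvyj ecf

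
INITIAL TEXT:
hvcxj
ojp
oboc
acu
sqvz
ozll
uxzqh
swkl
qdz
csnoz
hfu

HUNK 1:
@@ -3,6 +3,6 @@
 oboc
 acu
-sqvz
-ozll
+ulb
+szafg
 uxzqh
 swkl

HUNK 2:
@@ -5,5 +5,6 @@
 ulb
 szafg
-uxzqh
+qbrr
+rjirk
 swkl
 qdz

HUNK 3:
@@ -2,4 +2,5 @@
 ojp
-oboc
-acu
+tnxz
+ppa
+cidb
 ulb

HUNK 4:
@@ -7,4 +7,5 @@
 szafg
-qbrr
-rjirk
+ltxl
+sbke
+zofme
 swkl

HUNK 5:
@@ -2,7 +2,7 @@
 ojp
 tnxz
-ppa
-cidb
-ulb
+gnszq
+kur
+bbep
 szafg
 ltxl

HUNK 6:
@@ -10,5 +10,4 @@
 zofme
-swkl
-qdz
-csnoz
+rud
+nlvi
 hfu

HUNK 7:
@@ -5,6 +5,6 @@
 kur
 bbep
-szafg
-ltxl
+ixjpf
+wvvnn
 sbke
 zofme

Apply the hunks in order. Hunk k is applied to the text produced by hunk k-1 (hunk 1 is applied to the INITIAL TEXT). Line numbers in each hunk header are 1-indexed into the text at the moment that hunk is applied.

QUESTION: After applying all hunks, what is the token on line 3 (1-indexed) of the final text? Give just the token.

Answer: tnxz

Derivation:
Hunk 1: at line 3 remove [sqvz,ozll] add [ulb,szafg] -> 11 lines: hvcxj ojp oboc acu ulb szafg uxzqh swkl qdz csnoz hfu
Hunk 2: at line 5 remove [uxzqh] add [qbrr,rjirk] -> 12 lines: hvcxj ojp oboc acu ulb szafg qbrr rjirk swkl qdz csnoz hfu
Hunk 3: at line 2 remove [oboc,acu] add [tnxz,ppa,cidb] -> 13 lines: hvcxj ojp tnxz ppa cidb ulb szafg qbrr rjirk swkl qdz csnoz hfu
Hunk 4: at line 7 remove [qbrr,rjirk] add [ltxl,sbke,zofme] -> 14 lines: hvcxj ojp tnxz ppa cidb ulb szafg ltxl sbke zofme swkl qdz csnoz hfu
Hunk 5: at line 2 remove [ppa,cidb,ulb] add [gnszq,kur,bbep] -> 14 lines: hvcxj ojp tnxz gnszq kur bbep szafg ltxl sbke zofme swkl qdz csnoz hfu
Hunk 6: at line 10 remove [swkl,qdz,csnoz] add [rud,nlvi] -> 13 lines: hvcxj ojp tnxz gnszq kur bbep szafg ltxl sbke zofme rud nlvi hfu
Hunk 7: at line 5 remove [szafg,ltxl] add [ixjpf,wvvnn] -> 13 lines: hvcxj ojp tnxz gnszq kur bbep ixjpf wvvnn sbke zofme rud nlvi hfu
Final line 3: tnxz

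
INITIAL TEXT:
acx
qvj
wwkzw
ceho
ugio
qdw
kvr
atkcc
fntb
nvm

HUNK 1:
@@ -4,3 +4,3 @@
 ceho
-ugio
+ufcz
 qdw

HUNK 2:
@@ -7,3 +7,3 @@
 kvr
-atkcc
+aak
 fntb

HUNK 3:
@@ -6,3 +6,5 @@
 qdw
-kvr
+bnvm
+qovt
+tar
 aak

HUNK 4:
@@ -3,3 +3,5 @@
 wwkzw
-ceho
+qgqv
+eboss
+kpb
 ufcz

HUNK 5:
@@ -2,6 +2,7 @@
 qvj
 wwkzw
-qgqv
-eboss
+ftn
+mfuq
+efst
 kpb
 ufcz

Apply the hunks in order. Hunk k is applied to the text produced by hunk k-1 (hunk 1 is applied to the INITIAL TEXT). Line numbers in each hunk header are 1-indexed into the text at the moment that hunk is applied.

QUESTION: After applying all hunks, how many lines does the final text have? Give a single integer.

Answer: 15

Derivation:
Hunk 1: at line 4 remove [ugio] add [ufcz] -> 10 lines: acx qvj wwkzw ceho ufcz qdw kvr atkcc fntb nvm
Hunk 2: at line 7 remove [atkcc] add [aak] -> 10 lines: acx qvj wwkzw ceho ufcz qdw kvr aak fntb nvm
Hunk 3: at line 6 remove [kvr] add [bnvm,qovt,tar] -> 12 lines: acx qvj wwkzw ceho ufcz qdw bnvm qovt tar aak fntb nvm
Hunk 4: at line 3 remove [ceho] add [qgqv,eboss,kpb] -> 14 lines: acx qvj wwkzw qgqv eboss kpb ufcz qdw bnvm qovt tar aak fntb nvm
Hunk 5: at line 2 remove [qgqv,eboss] add [ftn,mfuq,efst] -> 15 lines: acx qvj wwkzw ftn mfuq efst kpb ufcz qdw bnvm qovt tar aak fntb nvm
Final line count: 15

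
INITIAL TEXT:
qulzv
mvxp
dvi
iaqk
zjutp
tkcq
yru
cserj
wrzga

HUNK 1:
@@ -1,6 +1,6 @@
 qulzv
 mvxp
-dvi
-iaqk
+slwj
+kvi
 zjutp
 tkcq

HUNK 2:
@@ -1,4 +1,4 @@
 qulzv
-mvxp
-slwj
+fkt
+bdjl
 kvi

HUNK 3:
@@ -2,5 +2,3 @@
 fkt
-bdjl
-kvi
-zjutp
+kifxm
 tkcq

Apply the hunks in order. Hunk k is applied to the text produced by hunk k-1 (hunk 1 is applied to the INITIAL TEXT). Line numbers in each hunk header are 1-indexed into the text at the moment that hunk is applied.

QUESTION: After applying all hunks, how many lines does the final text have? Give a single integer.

Hunk 1: at line 1 remove [dvi,iaqk] add [slwj,kvi] -> 9 lines: qulzv mvxp slwj kvi zjutp tkcq yru cserj wrzga
Hunk 2: at line 1 remove [mvxp,slwj] add [fkt,bdjl] -> 9 lines: qulzv fkt bdjl kvi zjutp tkcq yru cserj wrzga
Hunk 3: at line 2 remove [bdjl,kvi,zjutp] add [kifxm] -> 7 lines: qulzv fkt kifxm tkcq yru cserj wrzga
Final line count: 7

Answer: 7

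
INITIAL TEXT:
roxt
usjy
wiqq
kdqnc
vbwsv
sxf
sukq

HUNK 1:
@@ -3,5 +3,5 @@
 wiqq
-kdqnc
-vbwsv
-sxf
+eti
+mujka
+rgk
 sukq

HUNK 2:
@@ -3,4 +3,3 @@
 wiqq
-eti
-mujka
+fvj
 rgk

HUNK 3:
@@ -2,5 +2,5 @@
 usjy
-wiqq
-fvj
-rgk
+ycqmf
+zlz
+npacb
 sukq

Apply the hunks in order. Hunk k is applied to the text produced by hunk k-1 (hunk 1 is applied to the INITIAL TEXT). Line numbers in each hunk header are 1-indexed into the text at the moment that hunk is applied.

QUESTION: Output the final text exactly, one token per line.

Answer: roxt
usjy
ycqmf
zlz
npacb
sukq

Derivation:
Hunk 1: at line 3 remove [kdqnc,vbwsv,sxf] add [eti,mujka,rgk] -> 7 lines: roxt usjy wiqq eti mujka rgk sukq
Hunk 2: at line 3 remove [eti,mujka] add [fvj] -> 6 lines: roxt usjy wiqq fvj rgk sukq
Hunk 3: at line 2 remove [wiqq,fvj,rgk] add [ycqmf,zlz,npacb] -> 6 lines: roxt usjy ycqmf zlz npacb sukq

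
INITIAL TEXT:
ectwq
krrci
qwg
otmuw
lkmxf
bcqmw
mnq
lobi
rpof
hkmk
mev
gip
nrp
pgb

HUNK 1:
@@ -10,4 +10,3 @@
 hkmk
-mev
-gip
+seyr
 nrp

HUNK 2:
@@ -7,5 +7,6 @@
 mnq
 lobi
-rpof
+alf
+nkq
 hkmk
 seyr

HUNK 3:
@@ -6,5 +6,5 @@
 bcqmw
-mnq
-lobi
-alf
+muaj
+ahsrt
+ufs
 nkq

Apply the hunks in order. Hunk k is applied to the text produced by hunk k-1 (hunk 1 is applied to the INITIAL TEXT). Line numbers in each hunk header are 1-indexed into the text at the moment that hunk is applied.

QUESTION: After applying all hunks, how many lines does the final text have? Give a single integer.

Answer: 14

Derivation:
Hunk 1: at line 10 remove [mev,gip] add [seyr] -> 13 lines: ectwq krrci qwg otmuw lkmxf bcqmw mnq lobi rpof hkmk seyr nrp pgb
Hunk 2: at line 7 remove [rpof] add [alf,nkq] -> 14 lines: ectwq krrci qwg otmuw lkmxf bcqmw mnq lobi alf nkq hkmk seyr nrp pgb
Hunk 3: at line 6 remove [mnq,lobi,alf] add [muaj,ahsrt,ufs] -> 14 lines: ectwq krrci qwg otmuw lkmxf bcqmw muaj ahsrt ufs nkq hkmk seyr nrp pgb
Final line count: 14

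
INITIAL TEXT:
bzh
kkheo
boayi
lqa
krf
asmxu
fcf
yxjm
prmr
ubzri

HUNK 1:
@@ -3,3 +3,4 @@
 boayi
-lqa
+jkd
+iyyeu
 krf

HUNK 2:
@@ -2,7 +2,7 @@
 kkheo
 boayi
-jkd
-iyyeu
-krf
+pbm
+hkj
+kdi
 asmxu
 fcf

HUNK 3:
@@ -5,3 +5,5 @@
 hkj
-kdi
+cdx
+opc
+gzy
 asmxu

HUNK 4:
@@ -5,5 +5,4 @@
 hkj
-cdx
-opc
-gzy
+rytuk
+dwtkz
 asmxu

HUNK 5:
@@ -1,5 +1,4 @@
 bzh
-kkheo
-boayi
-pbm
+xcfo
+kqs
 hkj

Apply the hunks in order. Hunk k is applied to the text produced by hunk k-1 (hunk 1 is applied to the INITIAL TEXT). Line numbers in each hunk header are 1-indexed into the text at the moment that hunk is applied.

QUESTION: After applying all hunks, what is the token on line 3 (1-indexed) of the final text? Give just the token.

Answer: kqs

Derivation:
Hunk 1: at line 3 remove [lqa] add [jkd,iyyeu] -> 11 lines: bzh kkheo boayi jkd iyyeu krf asmxu fcf yxjm prmr ubzri
Hunk 2: at line 2 remove [jkd,iyyeu,krf] add [pbm,hkj,kdi] -> 11 lines: bzh kkheo boayi pbm hkj kdi asmxu fcf yxjm prmr ubzri
Hunk 3: at line 5 remove [kdi] add [cdx,opc,gzy] -> 13 lines: bzh kkheo boayi pbm hkj cdx opc gzy asmxu fcf yxjm prmr ubzri
Hunk 4: at line 5 remove [cdx,opc,gzy] add [rytuk,dwtkz] -> 12 lines: bzh kkheo boayi pbm hkj rytuk dwtkz asmxu fcf yxjm prmr ubzri
Hunk 5: at line 1 remove [kkheo,boayi,pbm] add [xcfo,kqs] -> 11 lines: bzh xcfo kqs hkj rytuk dwtkz asmxu fcf yxjm prmr ubzri
Final line 3: kqs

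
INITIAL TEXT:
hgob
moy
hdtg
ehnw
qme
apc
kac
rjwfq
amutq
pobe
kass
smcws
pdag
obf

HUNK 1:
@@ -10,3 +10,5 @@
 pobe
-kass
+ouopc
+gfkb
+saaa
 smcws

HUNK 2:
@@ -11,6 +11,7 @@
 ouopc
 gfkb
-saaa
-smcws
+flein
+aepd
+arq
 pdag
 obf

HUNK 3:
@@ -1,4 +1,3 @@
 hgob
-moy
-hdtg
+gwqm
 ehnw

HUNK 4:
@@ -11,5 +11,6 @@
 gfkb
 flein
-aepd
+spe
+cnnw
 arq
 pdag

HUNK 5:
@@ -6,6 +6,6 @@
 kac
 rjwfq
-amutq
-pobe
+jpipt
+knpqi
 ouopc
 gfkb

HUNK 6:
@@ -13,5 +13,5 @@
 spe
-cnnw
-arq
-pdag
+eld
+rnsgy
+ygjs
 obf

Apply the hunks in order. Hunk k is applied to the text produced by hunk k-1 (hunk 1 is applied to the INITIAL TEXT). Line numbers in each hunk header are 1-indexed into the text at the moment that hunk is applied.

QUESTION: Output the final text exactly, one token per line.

Answer: hgob
gwqm
ehnw
qme
apc
kac
rjwfq
jpipt
knpqi
ouopc
gfkb
flein
spe
eld
rnsgy
ygjs
obf

Derivation:
Hunk 1: at line 10 remove [kass] add [ouopc,gfkb,saaa] -> 16 lines: hgob moy hdtg ehnw qme apc kac rjwfq amutq pobe ouopc gfkb saaa smcws pdag obf
Hunk 2: at line 11 remove [saaa,smcws] add [flein,aepd,arq] -> 17 lines: hgob moy hdtg ehnw qme apc kac rjwfq amutq pobe ouopc gfkb flein aepd arq pdag obf
Hunk 3: at line 1 remove [moy,hdtg] add [gwqm] -> 16 lines: hgob gwqm ehnw qme apc kac rjwfq amutq pobe ouopc gfkb flein aepd arq pdag obf
Hunk 4: at line 11 remove [aepd] add [spe,cnnw] -> 17 lines: hgob gwqm ehnw qme apc kac rjwfq amutq pobe ouopc gfkb flein spe cnnw arq pdag obf
Hunk 5: at line 6 remove [amutq,pobe] add [jpipt,knpqi] -> 17 lines: hgob gwqm ehnw qme apc kac rjwfq jpipt knpqi ouopc gfkb flein spe cnnw arq pdag obf
Hunk 6: at line 13 remove [cnnw,arq,pdag] add [eld,rnsgy,ygjs] -> 17 lines: hgob gwqm ehnw qme apc kac rjwfq jpipt knpqi ouopc gfkb flein spe eld rnsgy ygjs obf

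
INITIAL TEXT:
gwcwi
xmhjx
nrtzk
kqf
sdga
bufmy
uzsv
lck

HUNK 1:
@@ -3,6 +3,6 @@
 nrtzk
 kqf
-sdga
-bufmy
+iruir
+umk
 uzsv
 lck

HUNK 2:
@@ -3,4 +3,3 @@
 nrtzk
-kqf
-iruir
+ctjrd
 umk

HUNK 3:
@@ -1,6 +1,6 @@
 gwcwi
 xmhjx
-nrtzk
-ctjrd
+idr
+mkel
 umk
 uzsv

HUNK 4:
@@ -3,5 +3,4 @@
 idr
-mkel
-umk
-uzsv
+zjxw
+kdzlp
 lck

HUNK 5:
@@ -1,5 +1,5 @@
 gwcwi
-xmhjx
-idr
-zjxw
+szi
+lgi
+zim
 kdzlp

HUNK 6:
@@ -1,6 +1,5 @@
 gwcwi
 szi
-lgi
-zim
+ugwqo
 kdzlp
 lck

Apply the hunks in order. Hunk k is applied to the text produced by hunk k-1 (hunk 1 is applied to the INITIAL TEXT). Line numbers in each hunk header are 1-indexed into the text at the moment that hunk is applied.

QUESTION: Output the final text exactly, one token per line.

Hunk 1: at line 3 remove [sdga,bufmy] add [iruir,umk] -> 8 lines: gwcwi xmhjx nrtzk kqf iruir umk uzsv lck
Hunk 2: at line 3 remove [kqf,iruir] add [ctjrd] -> 7 lines: gwcwi xmhjx nrtzk ctjrd umk uzsv lck
Hunk 3: at line 1 remove [nrtzk,ctjrd] add [idr,mkel] -> 7 lines: gwcwi xmhjx idr mkel umk uzsv lck
Hunk 4: at line 3 remove [mkel,umk,uzsv] add [zjxw,kdzlp] -> 6 lines: gwcwi xmhjx idr zjxw kdzlp lck
Hunk 5: at line 1 remove [xmhjx,idr,zjxw] add [szi,lgi,zim] -> 6 lines: gwcwi szi lgi zim kdzlp lck
Hunk 6: at line 1 remove [lgi,zim] add [ugwqo] -> 5 lines: gwcwi szi ugwqo kdzlp lck

Answer: gwcwi
szi
ugwqo
kdzlp
lck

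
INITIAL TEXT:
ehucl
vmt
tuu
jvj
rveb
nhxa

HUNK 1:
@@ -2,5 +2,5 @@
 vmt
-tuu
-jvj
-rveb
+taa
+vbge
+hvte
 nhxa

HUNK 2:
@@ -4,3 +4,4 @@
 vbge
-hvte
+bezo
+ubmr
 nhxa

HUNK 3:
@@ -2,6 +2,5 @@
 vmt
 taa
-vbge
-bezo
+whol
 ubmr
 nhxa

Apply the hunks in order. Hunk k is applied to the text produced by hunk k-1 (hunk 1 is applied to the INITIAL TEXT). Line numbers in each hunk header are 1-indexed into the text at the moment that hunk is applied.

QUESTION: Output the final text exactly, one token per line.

Hunk 1: at line 2 remove [tuu,jvj,rveb] add [taa,vbge,hvte] -> 6 lines: ehucl vmt taa vbge hvte nhxa
Hunk 2: at line 4 remove [hvte] add [bezo,ubmr] -> 7 lines: ehucl vmt taa vbge bezo ubmr nhxa
Hunk 3: at line 2 remove [vbge,bezo] add [whol] -> 6 lines: ehucl vmt taa whol ubmr nhxa

Answer: ehucl
vmt
taa
whol
ubmr
nhxa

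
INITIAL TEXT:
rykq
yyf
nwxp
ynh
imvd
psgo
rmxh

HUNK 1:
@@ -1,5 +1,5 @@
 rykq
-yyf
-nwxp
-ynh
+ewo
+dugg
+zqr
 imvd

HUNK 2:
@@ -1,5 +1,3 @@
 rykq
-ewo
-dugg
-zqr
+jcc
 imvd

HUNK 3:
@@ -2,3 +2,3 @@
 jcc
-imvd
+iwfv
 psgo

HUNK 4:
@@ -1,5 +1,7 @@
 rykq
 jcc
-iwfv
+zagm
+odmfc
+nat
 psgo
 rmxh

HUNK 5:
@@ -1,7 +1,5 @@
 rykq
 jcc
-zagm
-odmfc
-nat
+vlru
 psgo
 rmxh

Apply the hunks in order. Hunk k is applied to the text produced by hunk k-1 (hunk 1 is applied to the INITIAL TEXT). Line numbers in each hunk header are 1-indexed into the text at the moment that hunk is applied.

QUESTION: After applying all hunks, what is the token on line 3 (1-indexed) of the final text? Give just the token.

Hunk 1: at line 1 remove [yyf,nwxp,ynh] add [ewo,dugg,zqr] -> 7 lines: rykq ewo dugg zqr imvd psgo rmxh
Hunk 2: at line 1 remove [ewo,dugg,zqr] add [jcc] -> 5 lines: rykq jcc imvd psgo rmxh
Hunk 3: at line 2 remove [imvd] add [iwfv] -> 5 lines: rykq jcc iwfv psgo rmxh
Hunk 4: at line 1 remove [iwfv] add [zagm,odmfc,nat] -> 7 lines: rykq jcc zagm odmfc nat psgo rmxh
Hunk 5: at line 1 remove [zagm,odmfc,nat] add [vlru] -> 5 lines: rykq jcc vlru psgo rmxh
Final line 3: vlru

Answer: vlru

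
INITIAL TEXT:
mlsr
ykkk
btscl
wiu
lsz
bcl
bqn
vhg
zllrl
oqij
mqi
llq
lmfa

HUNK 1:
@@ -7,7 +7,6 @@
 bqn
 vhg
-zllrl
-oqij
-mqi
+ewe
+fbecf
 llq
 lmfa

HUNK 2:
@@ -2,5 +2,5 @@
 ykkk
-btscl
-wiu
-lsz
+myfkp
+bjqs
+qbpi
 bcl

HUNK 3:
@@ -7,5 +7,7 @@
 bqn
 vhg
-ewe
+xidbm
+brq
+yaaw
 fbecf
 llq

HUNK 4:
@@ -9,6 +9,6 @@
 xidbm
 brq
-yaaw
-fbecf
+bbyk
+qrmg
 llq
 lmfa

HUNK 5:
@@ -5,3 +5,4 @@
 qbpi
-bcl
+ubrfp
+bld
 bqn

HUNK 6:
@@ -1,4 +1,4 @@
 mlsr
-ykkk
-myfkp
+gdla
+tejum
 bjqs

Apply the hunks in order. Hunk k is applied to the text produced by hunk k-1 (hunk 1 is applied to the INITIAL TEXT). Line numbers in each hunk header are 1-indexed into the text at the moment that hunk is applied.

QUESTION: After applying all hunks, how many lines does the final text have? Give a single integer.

Answer: 15

Derivation:
Hunk 1: at line 7 remove [zllrl,oqij,mqi] add [ewe,fbecf] -> 12 lines: mlsr ykkk btscl wiu lsz bcl bqn vhg ewe fbecf llq lmfa
Hunk 2: at line 2 remove [btscl,wiu,lsz] add [myfkp,bjqs,qbpi] -> 12 lines: mlsr ykkk myfkp bjqs qbpi bcl bqn vhg ewe fbecf llq lmfa
Hunk 3: at line 7 remove [ewe] add [xidbm,brq,yaaw] -> 14 lines: mlsr ykkk myfkp bjqs qbpi bcl bqn vhg xidbm brq yaaw fbecf llq lmfa
Hunk 4: at line 9 remove [yaaw,fbecf] add [bbyk,qrmg] -> 14 lines: mlsr ykkk myfkp bjqs qbpi bcl bqn vhg xidbm brq bbyk qrmg llq lmfa
Hunk 5: at line 5 remove [bcl] add [ubrfp,bld] -> 15 lines: mlsr ykkk myfkp bjqs qbpi ubrfp bld bqn vhg xidbm brq bbyk qrmg llq lmfa
Hunk 6: at line 1 remove [ykkk,myfkp] add [gdla,tejum] -> 15 lines: mlsr gdla tejum bjqs qbpi ubrfp bld bqn vhg xidbm brq bbyk qrmg llq lmfa
Final line count: 15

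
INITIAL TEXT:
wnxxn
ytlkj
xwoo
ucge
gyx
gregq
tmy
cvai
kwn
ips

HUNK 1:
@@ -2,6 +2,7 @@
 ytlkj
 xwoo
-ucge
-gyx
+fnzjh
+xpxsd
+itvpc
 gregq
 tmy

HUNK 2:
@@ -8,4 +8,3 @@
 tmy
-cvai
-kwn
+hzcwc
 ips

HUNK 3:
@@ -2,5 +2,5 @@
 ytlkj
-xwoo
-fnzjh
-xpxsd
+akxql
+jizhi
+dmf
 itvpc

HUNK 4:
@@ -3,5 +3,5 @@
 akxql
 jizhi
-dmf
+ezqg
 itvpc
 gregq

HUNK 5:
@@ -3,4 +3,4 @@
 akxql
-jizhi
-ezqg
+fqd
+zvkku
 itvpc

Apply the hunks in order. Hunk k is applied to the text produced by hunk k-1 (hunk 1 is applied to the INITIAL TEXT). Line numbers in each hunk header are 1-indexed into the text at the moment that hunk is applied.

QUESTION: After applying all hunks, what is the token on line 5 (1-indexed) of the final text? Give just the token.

Answer: zvkku

Derivation:
Hunk 1: at line 2 remove [ucge,gyx] add [fnzjh,xpxsd,itvpc] -> 11 lines: wnxxn ytlkj xwoo fnzjh xpxsd itvpc gregq tmy cvai kwn ips
Hunk 2: at line 8 remove [cvai,kwn] add [hzcwc] -> 10 lines: wnxxn ytlkj xwoo fnzjh xpxsd itvpc gregq tmy hzcwc ips
Hunk 3: at line 2 remove [xwoo,fnzjh,xpxsd] add [akxql,jizhi,dmf] -> 10 lines: wnxxn ytlkj akxql jizhi dmf itvpc gregq tmy hzcwc ips
Hunk 4: at line 3 remove [dmf] add [ezqg] -> 10 lines: wnxxn ytlkj akxql jizhi ezqg itvpc gregq tmy hzcwc ips
Hunk 5: at line 3 remove [jizhi,ezqg] add [fqd,zvkku] -> 10 lines: wnxxn ytlkj akxql fqd zvkku itvpc gregq tmy hzcwc ips
Final line 5: zvkku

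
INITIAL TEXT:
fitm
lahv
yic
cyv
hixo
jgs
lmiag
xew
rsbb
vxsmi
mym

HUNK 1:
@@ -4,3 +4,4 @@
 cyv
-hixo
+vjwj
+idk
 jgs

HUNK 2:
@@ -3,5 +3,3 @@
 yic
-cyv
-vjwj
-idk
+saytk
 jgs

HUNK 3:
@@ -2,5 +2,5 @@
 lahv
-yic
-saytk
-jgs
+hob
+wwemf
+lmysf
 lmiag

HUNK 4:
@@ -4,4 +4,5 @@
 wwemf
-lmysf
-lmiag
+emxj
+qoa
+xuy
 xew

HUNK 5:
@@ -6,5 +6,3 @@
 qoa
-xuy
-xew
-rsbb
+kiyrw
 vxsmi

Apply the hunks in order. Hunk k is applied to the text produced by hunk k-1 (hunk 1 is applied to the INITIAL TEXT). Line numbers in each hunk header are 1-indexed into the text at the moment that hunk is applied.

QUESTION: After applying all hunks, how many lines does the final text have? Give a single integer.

Hunk 1: at line 4 remove [hixo] add [vjwj,idk] -> 12 lines: fitm lahv yic cyv vjwj idk jgs lmiag xew rsbb vxsmi mym
Hunk 2: at line 3 remove [cyv,vjwj,idk] add [saytk] -> 10 lines: fitm lahv yic saytk jgs lmiag xew rsbb vxsmi mym
Hunk 3: at line 2 remove [yic,saytk,jgs] add [hob,wwemf,lmysf] -> 10 lines: fitm lahv hob wwemf lmysf lmiag xew rsbb vxsmi mym
Hunk 4: at line 4 remove [lmysf,lmiag] add [emxj,qoa,xuy] -> 11 lines: fitm lahv hob wwemf emxj qoa xuy xew rsbb vxsmi mym
Hunk 5: at line 6 remove [xuy,xew,rsbb] add [kiyrw] -> 9 lines: fitm lahv hob wwemf emxj qoa kiyrw vxsmi mym
Final line count: 9

Answer: 9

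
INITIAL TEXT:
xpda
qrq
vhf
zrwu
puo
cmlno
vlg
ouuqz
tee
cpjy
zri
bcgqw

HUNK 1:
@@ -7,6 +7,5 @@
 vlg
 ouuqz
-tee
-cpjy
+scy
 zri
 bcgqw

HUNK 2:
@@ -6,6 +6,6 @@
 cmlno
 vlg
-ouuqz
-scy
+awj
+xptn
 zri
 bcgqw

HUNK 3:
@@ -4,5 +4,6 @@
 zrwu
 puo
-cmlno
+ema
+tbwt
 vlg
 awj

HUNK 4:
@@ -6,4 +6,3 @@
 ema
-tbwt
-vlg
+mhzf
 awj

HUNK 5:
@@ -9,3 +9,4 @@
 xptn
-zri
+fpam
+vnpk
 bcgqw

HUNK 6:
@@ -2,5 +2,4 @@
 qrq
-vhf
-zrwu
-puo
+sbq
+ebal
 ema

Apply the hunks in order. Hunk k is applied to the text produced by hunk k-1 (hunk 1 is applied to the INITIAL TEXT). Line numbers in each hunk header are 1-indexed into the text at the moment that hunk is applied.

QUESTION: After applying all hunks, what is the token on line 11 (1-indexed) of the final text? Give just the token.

Answer: bcgqw

Derivation:
Hunk 1: at line 7 remove [tee,cpjy] add [scy] -> 11 lines: xpda qrq vhf zrwu puo cmlno vlg ouuqz scy zri bcgqw
Hunk 2: at line 6 remove [ouuqz,scy] add [awj,xptn] -> 11 lines: xpda qrq vhf zrwu puo cmlno vlg awj xptn zri bcgqw
Hunk 3: at line 4 remove [cmlno] add [ema,tbwt] -> 12 lines: xpda qrq vhf zrwu puo ema tbwt vlg awj xptn zri bcgqw
Hunk 4: at line 6 remove [tbwt,vlg] add [mhzf] -> 11 lines: xpda qrq vhf zrwu puo ema mhzf awj xptn zri bcgqw
Hunk 5: at line 9 remove [zri] add [fpam,vnpk] -> 12 lines: xpda qrq vhf zrwu puo ema mhzf awj xptn fpam vnpk bcgqw
Hunk 6: at line 2 remove [vhf,zrwu,puo] add [sbq,ebal] -> 11 lines: xpda qrq sbq ebal ema mhzf awj xptn fpam vnpk bcgqw
Final line 11: bcgqw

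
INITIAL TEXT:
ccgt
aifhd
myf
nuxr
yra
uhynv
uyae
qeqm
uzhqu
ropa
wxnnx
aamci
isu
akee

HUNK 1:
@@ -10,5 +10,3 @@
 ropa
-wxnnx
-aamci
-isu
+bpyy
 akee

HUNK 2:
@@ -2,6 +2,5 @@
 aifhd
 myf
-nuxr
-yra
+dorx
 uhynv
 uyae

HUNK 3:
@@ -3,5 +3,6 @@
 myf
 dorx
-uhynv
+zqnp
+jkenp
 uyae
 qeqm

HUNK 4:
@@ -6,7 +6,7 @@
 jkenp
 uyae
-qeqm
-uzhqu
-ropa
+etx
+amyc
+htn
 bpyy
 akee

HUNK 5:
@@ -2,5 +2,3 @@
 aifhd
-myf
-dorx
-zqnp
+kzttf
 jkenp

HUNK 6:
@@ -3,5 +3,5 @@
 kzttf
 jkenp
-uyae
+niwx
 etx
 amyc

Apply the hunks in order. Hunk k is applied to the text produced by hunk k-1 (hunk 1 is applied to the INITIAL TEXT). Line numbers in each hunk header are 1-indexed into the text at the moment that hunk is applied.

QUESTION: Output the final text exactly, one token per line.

Hunk 1: at line 10 remove [wxnnx,aamci,isu] add [bpyy] -> 12 lines: ccgt aifhd myf nuxr yra uhynv uyae qeqm uzhqu ropa bpyy akee
Hunk 2: at line 2 remove [nuxr,yra] add [dorx] -> 11 lines: ccgt aifhd myf dorx uhynv uyae qeqm uzhqu ropa bpyy akee
Hunk 3: at line 3 remove [uhynv] add [zqnp,jkenp] -> 12 lines: ccgt aifhd myf dorx zqnp jkenp uyae qeqm uzhqu ropa bpyy akee
Hunk 4: at line 6 remove [qeqm,uzhqu,ropa] add [etx,amyc,htn] -> 12 lines: ccgt aifhd myf dorx zqnp jkenp uyae etx amyc htn bpyy akee
Hunk 5: at line 2 remove [myf,dorx,zqnp] add [kzttf] -> 10 lines: ccgt aifhd kzttf jkenp uyae etx amyc htn bpyy akee
Hunk 6: at line 3 remove [uyae] add [niwx] -> 10 lines: ccgt aifhd kzttf jkenp niwx etx amyc htn bpyy akee

Answer: ccgt
aifhd
kzttf
jkenp
niwx
etx
amyc
htn
bpyy
akee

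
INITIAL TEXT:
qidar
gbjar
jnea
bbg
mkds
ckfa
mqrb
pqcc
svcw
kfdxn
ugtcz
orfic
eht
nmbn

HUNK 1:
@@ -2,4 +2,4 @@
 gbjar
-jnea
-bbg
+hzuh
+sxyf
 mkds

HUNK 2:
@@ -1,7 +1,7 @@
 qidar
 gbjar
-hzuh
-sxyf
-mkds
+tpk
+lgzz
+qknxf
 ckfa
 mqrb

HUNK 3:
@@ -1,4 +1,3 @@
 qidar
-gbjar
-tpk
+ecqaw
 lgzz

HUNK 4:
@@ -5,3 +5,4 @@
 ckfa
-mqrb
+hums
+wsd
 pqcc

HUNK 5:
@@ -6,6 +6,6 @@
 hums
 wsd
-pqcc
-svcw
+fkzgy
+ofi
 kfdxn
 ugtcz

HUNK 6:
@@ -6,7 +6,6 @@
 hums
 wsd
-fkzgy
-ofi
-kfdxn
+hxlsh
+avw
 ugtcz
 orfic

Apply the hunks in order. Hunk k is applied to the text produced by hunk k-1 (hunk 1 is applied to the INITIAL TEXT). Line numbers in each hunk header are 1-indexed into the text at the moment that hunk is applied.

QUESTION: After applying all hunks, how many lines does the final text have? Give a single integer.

Answer: 13

Derivation:
Hunk 1: at line 2 remove [jnea,bbg] add [hzuh,sxyf] -> 14 lines: qidar gbjar hzuh sxyf mkds ckfa mqrb pqcc svcw kfdxn ugtcz orfic eht nmbn
Hunk 2: at line 1 remove [hzuh,sxyf,mkds] add [tpk,lgzz,qknxf] -> 14 lines: qidar gbjar tpk lgzz qknxf ckfa mqrb pqcc svcw kfdxn ugtcz orfic eht nmbn
Hunk 3: at line 1 remove [gbjar,tpk] add [ecqaw] -> 13 lines: qidar ecqaw lgzz qknxf ckfa mqrb pqcc svcw kfdxn ugtcz orfic eht nmbn
Hunk 4: at line 5 remove [mqrb] add [hums,wsd] -> 14 lines: qidar ecqaw lgzz qknxf ckfa hums wsd pqcc svcw kfdxn ugtcz orfic eht nmbn
Hunk 5: at line 6 remove [pqcc,svcw] add [fkzgy,ofi] -> 14 lines: qidar ecqaw lgzz qknxf ckfa hums wsd fkzgy ofi kfdxn ugtcz orfic eht nmbn
Hunk 6: at line 6 remove [fkzgy,ofi,kfdxn] add [hxlsh,avw] -> 13 lines: qidar ecqaw lgzz qknxf ckfa hums wsd hxlsh avw ugtcz orfic eht nmbn
Final line count: 13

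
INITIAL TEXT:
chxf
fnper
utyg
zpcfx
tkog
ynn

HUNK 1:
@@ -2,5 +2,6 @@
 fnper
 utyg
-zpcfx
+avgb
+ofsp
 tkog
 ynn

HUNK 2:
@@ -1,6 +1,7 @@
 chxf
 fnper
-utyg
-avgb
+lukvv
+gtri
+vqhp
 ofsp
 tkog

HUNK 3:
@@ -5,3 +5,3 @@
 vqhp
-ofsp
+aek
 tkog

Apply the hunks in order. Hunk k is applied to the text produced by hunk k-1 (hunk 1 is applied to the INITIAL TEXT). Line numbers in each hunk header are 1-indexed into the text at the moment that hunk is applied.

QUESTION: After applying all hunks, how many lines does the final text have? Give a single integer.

Answer: 8

Derivation:
Hunk 1: at line 2 remove [zpcfx] add [avgb,ofsp] -> 7 lines: chxf fnper utyg avgb ofsp tkog ynn
Hunk 2: at line 1 remove [utyg,avgb] add [lukvv,gtri,vqhp] -> 8 lines: chxf fnper lukvv gtri vqhp ofsp tkog ynn
Hunk 3: at line 5 remove [ofsp] add [aek] -> 8 lines: chxf fnper lukvv gtri vqhp aek tkog ynn
Final line count: 8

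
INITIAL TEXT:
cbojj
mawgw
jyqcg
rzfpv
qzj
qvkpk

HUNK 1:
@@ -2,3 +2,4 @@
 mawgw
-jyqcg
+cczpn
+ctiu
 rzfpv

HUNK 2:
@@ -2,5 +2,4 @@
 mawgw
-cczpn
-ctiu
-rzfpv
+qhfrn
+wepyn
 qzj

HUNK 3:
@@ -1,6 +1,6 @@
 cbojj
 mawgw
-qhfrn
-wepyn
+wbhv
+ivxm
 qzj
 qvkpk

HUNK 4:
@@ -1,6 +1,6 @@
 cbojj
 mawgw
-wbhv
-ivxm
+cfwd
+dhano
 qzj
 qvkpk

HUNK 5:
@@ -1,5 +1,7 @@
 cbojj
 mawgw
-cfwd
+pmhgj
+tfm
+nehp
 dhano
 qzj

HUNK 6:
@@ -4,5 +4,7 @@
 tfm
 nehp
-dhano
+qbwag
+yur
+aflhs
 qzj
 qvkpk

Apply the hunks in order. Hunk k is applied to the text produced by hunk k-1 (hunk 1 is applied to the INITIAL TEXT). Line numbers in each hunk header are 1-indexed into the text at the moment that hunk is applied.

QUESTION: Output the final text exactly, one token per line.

Answer: cbojj
mawgw
pmhgj
tfm
nehp
qbwag
yur
aflhs
qzj
qvkpk

Derivation:
Hunk 1: at line 2 remove [jyqcg] add [cczpn,ctiu] -> 7 lines: cbojj mawgw cczpn ctiu rzfpv qzj qvkpk
Hunk 2: at line 2 remove [cczpn,ctiu,rzfpv] add [qhfrn,wepyn] -> 6 lines: cbojj mawgw qhfrn wepyn qzj qvkpk
Hunk 3: at line 1 remove [qhfrn,wepyn] add [wbhv,ivxm] -> 6 lines: cbojj mawgw wbhv ivxm qzj qvkpk
Hunk 4: at line 1 remove [wbhv,ivxm] add [cfwd,dhano] -> 6 lines: cbojj mawgw cfwd dhano qzj qvkpk
Hunk 5: at line 1 remove [cfwd] add [pmhgj,tfm,nehp] -> 8 lines: cbojj mawgw pmhgj tfm nehp dhano qzj qvkpk
Hunk 6: at line 4 remove [dhano] add [qbwag,yur,aflhs] -> 10 lines: cbojj mawgw pmhgj tfm nehp qbwag yur aflhs qzj qvkpk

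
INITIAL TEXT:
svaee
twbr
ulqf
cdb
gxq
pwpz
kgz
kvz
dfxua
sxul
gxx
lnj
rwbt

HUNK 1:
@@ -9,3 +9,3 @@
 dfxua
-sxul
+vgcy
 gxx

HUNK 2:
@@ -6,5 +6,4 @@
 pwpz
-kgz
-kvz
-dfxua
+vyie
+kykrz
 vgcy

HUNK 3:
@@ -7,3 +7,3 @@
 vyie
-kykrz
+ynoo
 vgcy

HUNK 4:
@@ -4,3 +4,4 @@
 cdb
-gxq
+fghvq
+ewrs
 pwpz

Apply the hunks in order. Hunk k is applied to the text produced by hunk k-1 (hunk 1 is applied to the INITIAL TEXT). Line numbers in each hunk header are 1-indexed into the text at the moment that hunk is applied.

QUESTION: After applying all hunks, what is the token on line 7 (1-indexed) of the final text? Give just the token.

Hunk 1: at line 9 remove [sxul] add [vgcy] -> 13 lines: svaee twbr ulqf cdb gxq pwpz kgz kvz dfxua vgcy gxx lnj rwbt
Hunk 2: at line 6 remove [kgz,kvz,dfxua] add [vyie,kykrz] -> 12 lines: svaee twbr ulqf cdb gxq pwpz vyie kykrz vgcy gxx lnj rwbt
Hunk 3: at line 7 remove [kykrz] add [ynoo] -> 12 lines: svaee twbr ulqf cdb gxq pwpz vyie ynoo vgcy gxx lnj rwbt
Hunk 4: at line 4 remove [gxq] add [fghvq,ewrs] -> 13 lines: svaee twbr ulqf cdb fghvq ewrs pwpz vyie ynoo vgcy gxx lnj rwbt
Final line 7: pwpz

Answer: pwpz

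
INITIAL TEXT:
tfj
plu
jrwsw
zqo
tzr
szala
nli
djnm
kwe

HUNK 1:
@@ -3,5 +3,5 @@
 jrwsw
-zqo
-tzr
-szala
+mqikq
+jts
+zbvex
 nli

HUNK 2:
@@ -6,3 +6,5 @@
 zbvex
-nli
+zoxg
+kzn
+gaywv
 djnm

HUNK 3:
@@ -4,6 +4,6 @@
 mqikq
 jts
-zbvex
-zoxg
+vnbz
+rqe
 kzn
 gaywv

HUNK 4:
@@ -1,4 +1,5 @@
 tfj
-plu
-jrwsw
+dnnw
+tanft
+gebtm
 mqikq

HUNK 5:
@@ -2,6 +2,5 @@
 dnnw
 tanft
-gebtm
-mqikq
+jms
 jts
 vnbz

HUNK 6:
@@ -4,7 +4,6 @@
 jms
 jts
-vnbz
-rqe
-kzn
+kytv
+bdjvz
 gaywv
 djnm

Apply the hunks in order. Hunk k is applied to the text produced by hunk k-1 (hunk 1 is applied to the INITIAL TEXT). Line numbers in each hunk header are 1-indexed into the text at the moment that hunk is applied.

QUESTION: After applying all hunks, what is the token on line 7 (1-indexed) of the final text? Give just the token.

Hunk 1: at line 3 remove [zqo,tzr,szala] add [mqikq,jts,zbvex] -> 9 lines: tfj plu jrwsw mqikq jts zbvex nli djnm kwe
Hunk 2: at line 6 remove [nli] add [zoxg,kzn,gaywv] -> 11 lines: tfj plu jrwsw mqikq jts zbvex zoxg kzn gaywv djnm kwe
Hunk 3: at line 4 remove [zbvex,zoxg] add [vnbz,rqe] -> 11 lines: tfj plu jrwsw mqikq jts vnbz rqe kzn gaywv djnm kwe
Hunk 4: at line 1 remove [plu,jrwsw] add [dnnw,tanft,gebtm] -> 12 lines: tfj dnnw tanft gebtm mqikq jts vnbz rqe kzn gaywv djnm kwe
Hunk 5: at line 2 remove [gebtm,mqikq] add [jms] -> 11 lines: tfj dnnw tanft jms jts vnbz rqe kzn gaywv djnm kwe
Hunk 6: at line 4 remove [vnbz,rqe,kzn] add [kytv,bdjvz] -> 10 lines: tfj dnnw tanft jms jts kytv bdjvz gaywv djnm kwe
Final line 7: bdjvz

Answer: bdjvz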